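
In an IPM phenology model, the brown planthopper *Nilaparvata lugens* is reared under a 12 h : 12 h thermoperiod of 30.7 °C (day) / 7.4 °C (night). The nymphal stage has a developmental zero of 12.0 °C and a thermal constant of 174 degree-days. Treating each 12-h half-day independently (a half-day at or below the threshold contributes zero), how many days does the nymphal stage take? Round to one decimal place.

Day half: max(0, 30.7 − 12.0) × 0.5 = 18.7 × 0.5 = 9.35 DD.
Night half: max(0, 7.4 − 12.0) × 0.5 = 0.0 × 0.5 = 0.00 DD.
Per 24 h: 9.35 DD/day.
Duration = 174 / 9.35 = 18.610 ≈ 18.6 days.

18.6 days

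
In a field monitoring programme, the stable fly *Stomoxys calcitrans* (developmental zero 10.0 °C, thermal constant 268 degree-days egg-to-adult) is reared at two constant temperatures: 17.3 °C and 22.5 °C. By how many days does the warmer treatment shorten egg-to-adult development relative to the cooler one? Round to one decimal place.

15.3 days

At 17.3 °C: 268 / (17.3 − 10.0) = 268 / 7.3 = 36.712 d.
At 22.5 °C: 268 / (22.5 − 10.0) = 268 / 12.5 = 21.440 d.
Difference = |36.712 − 21.440| = 15.272 ≈ 15.3 days.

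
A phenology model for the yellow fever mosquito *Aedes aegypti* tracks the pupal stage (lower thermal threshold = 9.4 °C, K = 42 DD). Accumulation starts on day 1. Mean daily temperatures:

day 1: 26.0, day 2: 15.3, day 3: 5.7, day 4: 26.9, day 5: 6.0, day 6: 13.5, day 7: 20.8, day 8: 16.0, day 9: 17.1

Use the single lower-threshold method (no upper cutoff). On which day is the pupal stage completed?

Daily DD above 9.4 °C: 16.6, 5.9, 0.0, 17.5, 0.0, 4.1, 11.4, 6.6, 7.7.
Cumulative: 16.6, 22.5, 22.5, 40.0, 40.0, 44.1, 55.5, 62.1, 69.8.
The total first reaches 42 DD on day 6.

day 6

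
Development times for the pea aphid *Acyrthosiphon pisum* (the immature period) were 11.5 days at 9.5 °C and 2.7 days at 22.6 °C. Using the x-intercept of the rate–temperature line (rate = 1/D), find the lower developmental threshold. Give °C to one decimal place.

Equal thermal constants: D₁(T₁ − T_b) = D₂(T₂ − T_b).
11.5·(9.5 − T_b) = 2.7·(22.6 − T_b)
T_b = (11.5·9.5 − 2.7·22.6) / (11.5 − 2.7) = 48.23 / 8.8 = 5.481 °C ≈ 5.5 °C.

5.5 °C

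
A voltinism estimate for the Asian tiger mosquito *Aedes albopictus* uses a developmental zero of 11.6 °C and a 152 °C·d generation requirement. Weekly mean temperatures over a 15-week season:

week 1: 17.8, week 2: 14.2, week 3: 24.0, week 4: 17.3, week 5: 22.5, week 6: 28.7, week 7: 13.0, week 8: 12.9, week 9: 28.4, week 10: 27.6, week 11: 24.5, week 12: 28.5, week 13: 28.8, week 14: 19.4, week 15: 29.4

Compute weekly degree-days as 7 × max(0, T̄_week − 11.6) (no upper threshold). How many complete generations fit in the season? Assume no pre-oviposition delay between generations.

Weekly DD (7 × max(0, T̄ − 11.6)): 43.4, 18.2, 86.8, 39.9, 76.3, 119.7, 9.8, 9.1, 117.6, 112.0, 90.3, 118.3, 120.4, 54.6, 124.6.
Season total = 1141.0 DD.
Complete generations = ⌊1141.0 / 152⌋ = 7.

7 generations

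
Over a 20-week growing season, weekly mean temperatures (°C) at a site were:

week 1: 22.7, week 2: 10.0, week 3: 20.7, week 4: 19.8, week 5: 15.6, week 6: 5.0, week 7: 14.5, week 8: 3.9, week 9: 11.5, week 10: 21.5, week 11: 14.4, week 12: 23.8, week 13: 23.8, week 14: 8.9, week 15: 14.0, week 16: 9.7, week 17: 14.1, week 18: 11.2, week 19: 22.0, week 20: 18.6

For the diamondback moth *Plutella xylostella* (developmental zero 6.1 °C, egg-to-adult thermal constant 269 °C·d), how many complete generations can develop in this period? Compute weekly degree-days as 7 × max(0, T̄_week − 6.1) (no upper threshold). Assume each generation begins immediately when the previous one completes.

4 generations

Weekly DD (7 × max(0, T̄ − 6.1)): 116.2, 27.3, 102.2, 95.9, 66.5, 0.0, 58.8, 0.0, 37.8, 107.8, 58.1, 123.9, 123.9, 19.6, 55.3, 25.2, 56.0, 35.7, 111.3, 87.5.
Season total = 1309.0 DD.
Complete generations = ⌊1309.0 / 269⌋ = 4.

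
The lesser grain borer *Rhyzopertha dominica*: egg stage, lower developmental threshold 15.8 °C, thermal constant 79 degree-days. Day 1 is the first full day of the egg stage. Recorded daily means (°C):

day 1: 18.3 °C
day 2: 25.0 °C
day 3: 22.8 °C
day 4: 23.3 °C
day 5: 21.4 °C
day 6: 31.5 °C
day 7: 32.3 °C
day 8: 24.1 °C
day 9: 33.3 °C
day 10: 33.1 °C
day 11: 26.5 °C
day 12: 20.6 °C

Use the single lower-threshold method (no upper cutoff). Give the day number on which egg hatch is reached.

Daily DD above 15.8 °C: 2.5, 9.2, 7.0, 7.5, 5.6, 15.7, 16.5, 8.3, 17.5, 17.3, 10.7, 4.8.
Cumulative: 2.5, 11.7, 18.7, 26.2, 31.8, 47.5, 64.0, 72.3, 89.8, 107.1, 117.8, 122.6.
The total first reaches 79 DD on day 9.

day 9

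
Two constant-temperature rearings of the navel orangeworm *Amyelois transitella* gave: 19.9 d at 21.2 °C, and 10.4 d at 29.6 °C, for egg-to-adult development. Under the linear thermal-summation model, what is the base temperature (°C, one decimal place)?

12.0 °C

Linear rate model ⇒ the product D·(T − T_b) is constant across temperatures.
19.9·(21.2 − T_b) = 10.4·(29.6 − T_b)
T_b = (19.9·21.2 − 10.4·29.6) / (19.9 − 10.4) = 114.04 / 9.5 = 12.004 °C ≈ 12.0 °C.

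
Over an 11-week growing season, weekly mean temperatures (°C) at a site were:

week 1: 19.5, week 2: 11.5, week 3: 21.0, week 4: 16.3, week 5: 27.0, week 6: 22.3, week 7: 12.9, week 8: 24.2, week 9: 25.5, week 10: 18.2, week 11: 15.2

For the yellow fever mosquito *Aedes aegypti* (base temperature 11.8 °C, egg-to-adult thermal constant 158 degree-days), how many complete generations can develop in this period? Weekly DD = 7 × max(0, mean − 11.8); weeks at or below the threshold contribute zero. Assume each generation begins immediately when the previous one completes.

Weekly DD (7 × max(0, T̄ − 11.8)): 53.9, 0.0, 64.4, 31.5, 106.4, 73.5, 7.7, 86.8, 95.9, 44.8, 23.8.
Season total = 588.7 DD.
Complete generations = ⌊588.7 / 158⌋ = 3.

3 generations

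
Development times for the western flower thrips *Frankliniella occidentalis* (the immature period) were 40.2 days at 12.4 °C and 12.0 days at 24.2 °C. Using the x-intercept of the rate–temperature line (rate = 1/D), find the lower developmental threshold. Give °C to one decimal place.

7.4 °C

Linear rate model ⇒ the product D·(T − T_b) is constant across temperatures.
40.2·(12.4 − T_b) = 12.0·(24.2 − T_b)
T_b = (40.2·12.4 − 12.0·24.2) / (40.2 − 12.0) = 208.08 / 28.2 = 7.379 °C ≈ 7.4 °C.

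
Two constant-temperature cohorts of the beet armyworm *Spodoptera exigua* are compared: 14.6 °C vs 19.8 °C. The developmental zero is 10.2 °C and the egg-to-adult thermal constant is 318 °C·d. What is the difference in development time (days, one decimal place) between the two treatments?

At 14.6 °C: 318 / (14.6 − 10.2) = 318 / 4.4 = 72.273 d.
At 19.8 °C: 318 / (19.8 − 10.2) = 318 / 9.6 = 33.125 d.
Difference = |72.273 − 33.125| = 39.148 ≈ 39.1 days.

39.1 days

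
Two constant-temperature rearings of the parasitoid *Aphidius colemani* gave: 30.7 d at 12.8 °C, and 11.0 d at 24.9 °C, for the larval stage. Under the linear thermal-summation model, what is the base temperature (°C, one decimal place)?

Equal thermal constants: D₁(T₁ − T_b) = D₂(T₂ − T_b).
30.7·(12.8 − T_b) = 11.0·(24.9 − T_b)
T_b = (30.7·12.8 − 11.0·24.9) / (30.7 − 11.0) = 119.06 / 19.7 = 6.044 °C ≈ 6.0 °C.

6.0 °C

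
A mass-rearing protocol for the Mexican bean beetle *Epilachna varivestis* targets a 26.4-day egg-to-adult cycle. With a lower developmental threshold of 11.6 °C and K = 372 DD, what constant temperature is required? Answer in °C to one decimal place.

Required daily accumulation = 372 / 26.4 = 14.091 DD/day.
T = T_base + 14.091 = 11.6 + 14.091 = 25.691 ≈ 25.7 °C.

25.7 °C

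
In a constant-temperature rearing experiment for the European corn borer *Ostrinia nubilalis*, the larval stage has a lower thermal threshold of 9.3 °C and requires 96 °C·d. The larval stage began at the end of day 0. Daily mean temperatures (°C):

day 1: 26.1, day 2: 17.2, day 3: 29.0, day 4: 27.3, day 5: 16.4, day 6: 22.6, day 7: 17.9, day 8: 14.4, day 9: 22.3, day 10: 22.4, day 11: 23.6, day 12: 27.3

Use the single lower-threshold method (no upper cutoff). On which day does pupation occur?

day 8

Daily DD above 9.3 °C: 16.8, 7.9, 19.7, 18.0, 7.1, 13.3, 8.6, 5.1, 13.0, 13.1, 14.3, 18.0.
Cumulative: 16.8, 24.7, 44.4, 62.4, 69.5, 82.8, 91.4, 96.5, 109.5, 122.6, 136.9, 154.9.
The total first reaches 96 DD on day 8.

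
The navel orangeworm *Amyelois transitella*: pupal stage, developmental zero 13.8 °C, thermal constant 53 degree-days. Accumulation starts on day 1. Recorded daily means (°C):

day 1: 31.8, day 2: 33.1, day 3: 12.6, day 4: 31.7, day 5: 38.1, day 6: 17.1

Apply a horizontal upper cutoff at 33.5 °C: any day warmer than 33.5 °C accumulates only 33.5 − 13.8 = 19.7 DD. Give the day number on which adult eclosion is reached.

Daily DD above 13.8 °C (capped at 19.7): 18.0, 19.3, 0.0, 17.9, 19.7, 3.3.
Cumulative: 18.0, 37.3, 37.3, 55.2, 74.9, 78.2.
The total first reaches 53 DD on day 4.

day 4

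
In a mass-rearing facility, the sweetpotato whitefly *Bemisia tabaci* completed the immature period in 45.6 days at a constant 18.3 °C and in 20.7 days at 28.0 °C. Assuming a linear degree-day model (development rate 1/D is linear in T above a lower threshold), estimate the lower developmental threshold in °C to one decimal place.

Equal thermal constants: D₁(T₁ − T_b) = D₂(T₂ − T_b).
45.6·(18.3 − T_b) = 20.7·(28.0 − T_b)
T_b = (45.6·18.3 − 20.7·28.0) / (45.6 − 20.7) = 254.88 / 24.9 = 10.236 °C ≈ 10.2 °C.

10.2 °C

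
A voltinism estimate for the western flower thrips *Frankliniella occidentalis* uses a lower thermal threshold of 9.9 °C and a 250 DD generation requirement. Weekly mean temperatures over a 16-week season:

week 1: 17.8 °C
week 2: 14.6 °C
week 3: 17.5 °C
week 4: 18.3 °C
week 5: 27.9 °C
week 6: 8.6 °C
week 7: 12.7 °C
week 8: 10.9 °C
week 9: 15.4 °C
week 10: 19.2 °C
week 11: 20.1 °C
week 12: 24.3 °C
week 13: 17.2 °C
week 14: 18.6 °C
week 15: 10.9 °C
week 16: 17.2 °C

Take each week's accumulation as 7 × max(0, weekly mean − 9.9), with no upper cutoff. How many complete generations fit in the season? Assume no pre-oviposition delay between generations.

3 generations

Weekly DD (7 × max(0, T̄ − 9.9)): 55.3, 32.9, 53.2, 58.8, 126.0, 0.0, 19.6, 7.0, 38.5, 65.1, 71.4, 100.8, 51.1, 60.9, 7.0, 51.1.
Season total = 798.7 DD.
Complete generations = ⌊798.7 / 250⌋ = 3.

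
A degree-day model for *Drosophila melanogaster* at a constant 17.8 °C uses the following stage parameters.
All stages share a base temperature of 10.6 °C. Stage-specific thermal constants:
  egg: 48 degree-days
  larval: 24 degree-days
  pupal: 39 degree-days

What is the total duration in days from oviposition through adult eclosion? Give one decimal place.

Daily accumulation at 17.8 °C = 17.8 − 10.6 = 7.2 DD/day.
Total K = 48 + 24 + 39 = 111 DD.
Total duration = 111 / 7.2 = 15.417 ≈ 15.4 days.

15.4 days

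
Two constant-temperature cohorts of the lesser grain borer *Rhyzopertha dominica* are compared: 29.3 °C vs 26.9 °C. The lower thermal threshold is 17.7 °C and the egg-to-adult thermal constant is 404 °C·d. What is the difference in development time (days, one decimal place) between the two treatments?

9.1 days

At 29.3 °C: 404 / (29.3 − 17.7) = 404 / 11.6 = 34.828 d.
At 26.9 °C: 404 / (26.9 − 17.7) = 404 / 9.2 = 43.913 d.
Difference = |34.828 − 43.913| = 9.085 ≈ 9.1 days.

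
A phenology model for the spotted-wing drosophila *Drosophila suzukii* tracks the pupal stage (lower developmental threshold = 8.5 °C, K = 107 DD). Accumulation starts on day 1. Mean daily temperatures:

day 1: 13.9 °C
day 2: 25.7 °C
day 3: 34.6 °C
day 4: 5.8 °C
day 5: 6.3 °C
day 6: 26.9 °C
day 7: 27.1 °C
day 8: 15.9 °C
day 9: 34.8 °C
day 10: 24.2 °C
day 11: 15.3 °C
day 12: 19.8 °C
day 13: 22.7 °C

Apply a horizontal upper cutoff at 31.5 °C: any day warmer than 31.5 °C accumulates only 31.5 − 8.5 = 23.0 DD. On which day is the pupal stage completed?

Daily DD above 8.5 °C (capped at 23.0): 5.4, 17.2, 23.0, 0.0, 0.0, 18.4, 18.6, 7.4, 23.0, 15.7, 6.8, 11.3, 14.2.
Cumulative: 5.4, 22.6, 45.6, 45.6, 45.6, 64.0, 82.6, 90.0, 113.0, 128.7, 135.5, 146.8, 161.0.
The total first reaches 107 DD on day 9.

day 9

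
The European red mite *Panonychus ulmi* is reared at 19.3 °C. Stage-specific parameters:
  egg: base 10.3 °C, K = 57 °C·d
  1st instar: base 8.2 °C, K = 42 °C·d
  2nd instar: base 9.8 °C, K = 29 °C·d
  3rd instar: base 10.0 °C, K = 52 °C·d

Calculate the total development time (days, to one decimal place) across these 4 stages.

egg: 57 / (19.3 − 10.3) = 57 / 9.0 = 6.333 d.
1st instar: 42 / (19.3 − 8.2) = 42 / 11.1 = 3.784 d.
2nd instar: 29 / (19.3 − 9.8) = 29 / 9.5 = 3.053 d.
3rd instar: 52 / (19.3 − 10.0) = 52 / 9.3 = 5.591 d.
Sum = 18.761 ≈ 18.8 days.

18.8 days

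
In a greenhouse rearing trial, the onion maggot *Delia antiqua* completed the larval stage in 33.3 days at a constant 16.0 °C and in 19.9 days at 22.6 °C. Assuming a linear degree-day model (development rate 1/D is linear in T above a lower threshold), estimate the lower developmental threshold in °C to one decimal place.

Linear rate model ⇒ the product D·(T − T_b) is constant across temperatures.
33.3·(16.0 − T_b) = 19.9·(22.6 − T_b)
T_b = (33.3·16.0 − 19.9·22.6) / (33.3 − 19.9) = 83.06 / 13.4 = 6.199 °C ≈ 6.2 °C.

6.2 °C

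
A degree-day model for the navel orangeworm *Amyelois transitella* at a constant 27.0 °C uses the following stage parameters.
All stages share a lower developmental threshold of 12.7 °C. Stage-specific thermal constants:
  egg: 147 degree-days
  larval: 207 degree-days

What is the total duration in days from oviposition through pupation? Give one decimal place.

24.8 days

Daily accumulation at 27.0 °C = 27.0 − 12.7 = 14.3 DD/day.
Total K = 147 + 207 = 354 DD.
Total duration = 354 / 14.3 = 24.755 ≈ 24.8 days.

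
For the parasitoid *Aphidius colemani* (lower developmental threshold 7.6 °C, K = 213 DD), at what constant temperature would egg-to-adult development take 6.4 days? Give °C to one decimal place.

40.9 °C

Required daily accumulation = 213 / 6.4 = 33.281 DD/day.
T = T_base + 33.281 = 7.6 + 33.281 = 40.881 ≈ 40.9 °C.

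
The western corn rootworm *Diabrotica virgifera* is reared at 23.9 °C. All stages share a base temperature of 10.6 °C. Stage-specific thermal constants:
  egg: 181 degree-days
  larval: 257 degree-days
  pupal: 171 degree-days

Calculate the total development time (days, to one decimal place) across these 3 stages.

45.8 days

Daily accumulation at 23.9 °C = 23.9 − 10.6 = 13.3 DD/day.
Total K = 181 + 257 + 171 = 609 DD.
Total duration = 609 / 13.3 = 45.789 ≈ 45.8 days.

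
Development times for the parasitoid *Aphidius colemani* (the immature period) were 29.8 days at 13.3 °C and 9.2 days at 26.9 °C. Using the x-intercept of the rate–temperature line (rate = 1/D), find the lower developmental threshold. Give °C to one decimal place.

7.2 °C

Under the model K = D·(T − T_b), so D₁·(T₁ − T_b) = D₂·(T₂ − T_b).
29.8·(13.3 − T_b) = 9.2·(26.9 − T_b)
T_b = (29.8·13.3 − 9.2·26.9) / (29.8 − 9.2) = 148.86 / 20.6 = 7.226 °C ≈ 7.2 °C.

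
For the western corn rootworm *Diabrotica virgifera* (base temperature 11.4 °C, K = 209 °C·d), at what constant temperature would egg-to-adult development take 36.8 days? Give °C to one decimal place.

Required daily accumulation = 209 / 36.8 = 5.679 DD/day.
T = T_base + 5.679 = 11.4 + 5.679 = 17.079 ≈ 17.1 °C.

17.1 °C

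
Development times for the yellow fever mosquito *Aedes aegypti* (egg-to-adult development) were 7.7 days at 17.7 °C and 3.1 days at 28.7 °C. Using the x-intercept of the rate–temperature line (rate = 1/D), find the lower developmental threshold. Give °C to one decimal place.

Equal thermal constants: D₁(T₁ − T_b) = D₂(T₂ − T_b).
7.7·(17.7 − T_b) = 3.1·(28.7 − T_b)
T_b = (7.7·17.7 − 3.1·28.7) / (7.7 − 3.1) = 47.32 / 4.6 = 10.287 °C ≈ 10.3 °C.

10.3 °C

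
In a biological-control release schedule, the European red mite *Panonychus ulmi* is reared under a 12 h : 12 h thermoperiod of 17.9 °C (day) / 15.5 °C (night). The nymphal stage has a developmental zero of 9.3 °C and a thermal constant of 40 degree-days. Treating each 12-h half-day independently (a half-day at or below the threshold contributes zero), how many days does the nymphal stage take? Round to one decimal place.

Day half: max(0, 17.9 − 9.3) × 0.5 = 8.6 × 0.5 = 4.30 DD.
Night half: max(0, 15.5 − 9.3) × 0.5 = 6.2 × 0.5 = 3.10 DD.
Per 24 h: 7.40 DD/day.
Duration = 40 / 7.40 = 5.405 ≈ 5.4 days.

5.4 days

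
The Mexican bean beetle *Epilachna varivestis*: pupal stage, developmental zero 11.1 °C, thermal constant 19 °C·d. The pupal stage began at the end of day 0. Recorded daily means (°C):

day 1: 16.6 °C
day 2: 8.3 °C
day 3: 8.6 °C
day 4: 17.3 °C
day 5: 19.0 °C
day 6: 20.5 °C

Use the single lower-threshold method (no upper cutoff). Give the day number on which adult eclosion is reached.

day 5

Daily DD above 11.1 °C: 5.5, 0.0, 0.0, 6.2, 7.9, 9.4.
Cumulative: 5.5, 5.5, 5.5, 11.7, 19.6, 29.0.
The total first reaches 19 DD on day 5.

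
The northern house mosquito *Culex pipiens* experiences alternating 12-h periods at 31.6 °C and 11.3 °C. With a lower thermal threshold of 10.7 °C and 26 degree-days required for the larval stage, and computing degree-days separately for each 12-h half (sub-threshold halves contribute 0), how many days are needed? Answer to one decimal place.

Day half: max(0, 31.6 − 10.7) × 0.5 = 20.9 × 0.5 = 10.45 DD.
Night half: max(0, 11.3 − 10.7) × 0.5 = 0.6 × 0.5 = 0.30 DD.
Per 24 h: 10.75 DD/day.
Duration = 26 / 10.75 = 2.419 ≈ 2.4 days.

2.4 days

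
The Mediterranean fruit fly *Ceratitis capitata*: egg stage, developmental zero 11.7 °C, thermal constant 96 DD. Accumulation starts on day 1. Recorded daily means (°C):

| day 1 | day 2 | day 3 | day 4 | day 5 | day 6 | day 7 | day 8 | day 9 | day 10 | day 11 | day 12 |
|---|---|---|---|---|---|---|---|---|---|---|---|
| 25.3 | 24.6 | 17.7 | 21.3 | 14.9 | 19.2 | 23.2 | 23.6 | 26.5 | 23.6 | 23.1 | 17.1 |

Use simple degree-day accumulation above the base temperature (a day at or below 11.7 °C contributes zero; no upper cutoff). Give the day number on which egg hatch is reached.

day 10

Daily DD above 11.7 °C: 13.6, 12.9, 6.0, 9.6, 3.2, 7.5, 11.5, 11.9, 14.8, 11.9, 11.4, 5.4.
Cumulative: 13.6, 26.5, 32.5, 42.1, 45.3, 52.8, 64.3, 76.2, 91.0, 102.9, 114.3, 119.7.
The total first reaches 96 DD on day 10.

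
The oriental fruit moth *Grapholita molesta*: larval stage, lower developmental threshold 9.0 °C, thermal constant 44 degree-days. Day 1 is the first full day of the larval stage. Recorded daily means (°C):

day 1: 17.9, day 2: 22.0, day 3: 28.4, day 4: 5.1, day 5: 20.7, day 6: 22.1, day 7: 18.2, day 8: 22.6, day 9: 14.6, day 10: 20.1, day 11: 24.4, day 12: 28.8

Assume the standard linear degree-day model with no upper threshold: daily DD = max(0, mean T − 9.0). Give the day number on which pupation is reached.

Daily DD above 9.0 °C: 8.9, 13.0, 19.4, 0.0, 11.7, 13.1, 9.2, 13.6, 5.6, 11.1, 15.4, 19.8.
Cumulative: 8.9, 21.9, 41.3, 41.3, 53.0, 66.1, 75.3, 88.9, 94.5, 105.6, 121.0, 140.8.
The total first reaches 44 DD on day 5.

day 5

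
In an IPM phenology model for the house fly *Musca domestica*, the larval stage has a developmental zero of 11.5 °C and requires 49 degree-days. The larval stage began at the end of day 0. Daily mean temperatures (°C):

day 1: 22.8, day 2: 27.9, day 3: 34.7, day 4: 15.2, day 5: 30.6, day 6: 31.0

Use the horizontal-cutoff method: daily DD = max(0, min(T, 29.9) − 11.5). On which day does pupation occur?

Daily DD above 11.5 °C (capped at 18.4): 11.3, 16.4, 18.4, 3.7, 18.4, 18.4.
Cumulative: 11.3, 27.7, 46.1, 49.8, 68.2, 86.6.
The total first reaches 49 DD on day 4.

day 4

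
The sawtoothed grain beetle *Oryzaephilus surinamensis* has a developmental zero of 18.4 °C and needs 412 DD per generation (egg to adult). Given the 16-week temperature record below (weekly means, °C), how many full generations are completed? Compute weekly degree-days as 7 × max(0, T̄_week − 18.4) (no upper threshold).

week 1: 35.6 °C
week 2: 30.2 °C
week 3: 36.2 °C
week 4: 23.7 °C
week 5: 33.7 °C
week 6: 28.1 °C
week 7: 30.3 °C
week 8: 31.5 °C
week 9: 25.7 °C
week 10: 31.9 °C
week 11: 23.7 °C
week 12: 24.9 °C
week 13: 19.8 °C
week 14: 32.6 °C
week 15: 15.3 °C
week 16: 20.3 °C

Weekly DD (7 × max(0, T̄ − 18.4)): 120.4, 82.6, 124.6, 37.1, 107.1, 67.9, 83.3, 91.7, 51.1, 94.5, 37.1, 45.5, 9.8, 99.4, 0.0, 13.3.
Season total = 1065.4 DD.
Complete generations = ⌊1065.4 / 412⌋ = 2.

2 generations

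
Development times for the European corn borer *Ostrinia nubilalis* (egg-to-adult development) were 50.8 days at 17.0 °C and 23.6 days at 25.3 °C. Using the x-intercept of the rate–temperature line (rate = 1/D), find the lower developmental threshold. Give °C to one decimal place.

Linear rate model ⇒ the product D·(T − T_b) is constant across temperatures.
50.8·(17.0 − T_b) = 23.6·(25.3 − T_b)
T_b = (50.8·17.0 − 23.6·25.3) / (50.8 − 23.6) = 266.52 / 27.2 = 9.799 °C ≈ 9.8 °C.

9.8 °C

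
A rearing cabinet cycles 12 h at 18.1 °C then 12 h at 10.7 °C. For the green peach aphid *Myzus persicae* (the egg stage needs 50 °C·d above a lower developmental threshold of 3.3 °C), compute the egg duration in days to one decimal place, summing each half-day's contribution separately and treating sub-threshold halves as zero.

4.5 days

Day half: max(0, 18.1 − 3.3) × 0.5 = 14.8 × 0.5 = 7.40 DD.
Night half: max(0, 10.7 − 3.3) × 0.5 = 7.4 × 0.5 = 3.70 DD.
Per 24 h: 11.10 DD/day.
Duration = 50 / 11.10 = 4.505 ≈ 4.5 days.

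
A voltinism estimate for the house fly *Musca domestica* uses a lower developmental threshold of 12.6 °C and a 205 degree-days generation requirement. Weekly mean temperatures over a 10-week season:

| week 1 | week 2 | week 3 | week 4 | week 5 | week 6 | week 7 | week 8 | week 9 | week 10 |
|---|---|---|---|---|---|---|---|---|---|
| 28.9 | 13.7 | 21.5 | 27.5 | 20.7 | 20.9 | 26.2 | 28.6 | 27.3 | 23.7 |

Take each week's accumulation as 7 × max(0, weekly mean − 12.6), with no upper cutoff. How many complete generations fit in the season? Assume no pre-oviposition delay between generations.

3 generations

Weekly DD (7 × max(0, T̄ − 12.6)): 114.1, 7.7, 62.3, 104.3, 56.7, 58.1, 95.2, 112.0, 102.9, 77.7.
Season total = 791.0 DD.
Complete generations = ⌊791.0 / 205⌋ = 3.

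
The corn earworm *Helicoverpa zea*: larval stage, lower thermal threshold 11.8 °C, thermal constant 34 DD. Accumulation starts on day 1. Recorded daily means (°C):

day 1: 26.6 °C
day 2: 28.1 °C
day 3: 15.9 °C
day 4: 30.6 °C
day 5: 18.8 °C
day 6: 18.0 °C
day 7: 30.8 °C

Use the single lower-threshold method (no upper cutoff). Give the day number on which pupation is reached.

Daily DD above 11.8 °C: 14.8, 16.3, 4.1, 18.8, 7.0, 6.2, 19.0.
Cumulative: 14.8, 31.1, 35.2, 54.0, 61.0, 67.2, 86.2.
The total first reaches 34 DD on day 3.

day 3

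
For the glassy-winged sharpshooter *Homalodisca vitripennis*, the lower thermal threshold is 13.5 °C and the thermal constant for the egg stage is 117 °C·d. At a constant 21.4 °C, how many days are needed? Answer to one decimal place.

14.8 days

Daily accumulation = 21.4 − 13.5 = 7.9 DD/day.
Duration = 117 / 7.9 = 14.810 ≈ 14.8 days.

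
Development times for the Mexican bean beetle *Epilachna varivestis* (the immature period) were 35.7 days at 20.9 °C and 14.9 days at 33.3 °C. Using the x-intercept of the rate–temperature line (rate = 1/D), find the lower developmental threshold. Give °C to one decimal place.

Linear rate model ⇒ the product D·(T − T_b) is constant across temperatures.
35.7·(20.9 − T_b) = 14.9·(33.3 − T_b)
T_b = (35.7·20.9 − 14.9·33.3) / (35.7 − 14.9) = 249.96 / 20.8 = 12.017 °C ≈ 12.0 °C.

12.0 °C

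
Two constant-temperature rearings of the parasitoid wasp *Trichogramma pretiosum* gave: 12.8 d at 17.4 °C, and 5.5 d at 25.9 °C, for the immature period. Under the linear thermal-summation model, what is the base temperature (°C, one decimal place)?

Linear rate model ⇒ the product D·(T − T_b) is constant across temperatures.
12.8·(17.4 − T_b) = 5.5·(25.9 − T_b)
T_b = (12.8·17.4 − 5.5·25.9) / (12.8 − 5.5) = 80.27 / 7.3 = 10.996 °C ≈ 11.0 °C.

11.0 °C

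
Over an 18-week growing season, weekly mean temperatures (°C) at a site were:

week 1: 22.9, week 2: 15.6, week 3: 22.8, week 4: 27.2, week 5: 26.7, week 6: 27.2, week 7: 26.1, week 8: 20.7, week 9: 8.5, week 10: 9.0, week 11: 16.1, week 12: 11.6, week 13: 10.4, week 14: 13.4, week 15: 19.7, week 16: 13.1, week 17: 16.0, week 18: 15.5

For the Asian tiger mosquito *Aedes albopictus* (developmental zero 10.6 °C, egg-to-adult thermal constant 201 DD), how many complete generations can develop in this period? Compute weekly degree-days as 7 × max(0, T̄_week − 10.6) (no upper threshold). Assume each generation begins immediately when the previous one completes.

Weekly DD (7 × max(0, T̄ − 10.6)): 86.1, 35.0, 85.4, 116.2, 112.7, 116.2, 108.5, 70.7, 0.0, 0.0, 38.5, 7.0, 0.0, 19.6, 63.7, 17.5, 37.8, 34.3.
Season total = 949.2 DD.
Complete generations = ⌊949.2 / 201⌋ = 4.

4 generations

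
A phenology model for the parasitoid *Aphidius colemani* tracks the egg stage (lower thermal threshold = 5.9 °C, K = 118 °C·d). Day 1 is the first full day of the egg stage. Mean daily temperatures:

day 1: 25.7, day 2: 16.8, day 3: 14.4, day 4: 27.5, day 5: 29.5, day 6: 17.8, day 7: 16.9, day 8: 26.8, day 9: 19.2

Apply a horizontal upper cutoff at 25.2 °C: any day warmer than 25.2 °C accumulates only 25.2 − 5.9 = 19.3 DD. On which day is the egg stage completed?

Daily DD above 5.9 °C (capped at 19.3): 19.3, 10.9, 8.5, 19.3, 19.3, 11.9, 11.0, 19.3, 13.3.
Cumulative: 19.3, 30.2, 38.7, 58.0, 77.3, 89.2, 100.2, 119.5, 132.8.
The total first reaches 118 DD on day 8.

day 8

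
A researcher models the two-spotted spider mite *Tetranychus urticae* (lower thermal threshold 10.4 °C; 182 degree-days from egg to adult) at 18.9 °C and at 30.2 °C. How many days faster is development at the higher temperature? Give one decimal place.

12.2 days

At 18.9 °C: 182 / (18.9 − 10.4) = 182 / 8.5 = 21.412 d.
At 30.2 °C: 182 / (30.2 − 10.4) = 182 / 19.8 = 9.192 d.
Difference = |21.412 − 9.192| = 12.220 ≈ 12.2 days.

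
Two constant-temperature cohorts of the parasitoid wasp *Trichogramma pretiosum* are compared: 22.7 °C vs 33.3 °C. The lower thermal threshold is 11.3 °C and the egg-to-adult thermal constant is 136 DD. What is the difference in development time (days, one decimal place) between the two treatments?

5.7 days

At 22.7 °C: 136 / (22.7 − 11.3) = 136 / 11.4 = 11.930 d.
At 33.3 °C: 136 / (33.3 − 11.3) = 136 / 22.0 = 6.182 d.
Difference = |11.930 − 6.182| = 5.748 ≈ 5.7 days.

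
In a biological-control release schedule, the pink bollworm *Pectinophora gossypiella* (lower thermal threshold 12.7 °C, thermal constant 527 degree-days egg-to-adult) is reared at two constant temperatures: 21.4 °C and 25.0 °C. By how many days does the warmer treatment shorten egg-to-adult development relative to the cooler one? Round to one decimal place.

17.7 days

At 21.4 °C: 527 / (21.4 − 12.7) = 527 / 8.7 = 60.575 d.
At 25.0 °C: 527 / (25.0 − 12.7) = 527 / 12.3 = 42.846 d.
Difference = |60.575 − 42.846| = 17.729 ≈ 17.7 days.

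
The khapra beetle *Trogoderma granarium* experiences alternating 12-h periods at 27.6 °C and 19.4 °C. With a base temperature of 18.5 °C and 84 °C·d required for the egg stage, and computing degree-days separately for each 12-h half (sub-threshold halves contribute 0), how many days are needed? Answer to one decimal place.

16.8 days

Day half: max(0, 27.6 − 18.5) × 0.5 = 9.1 × 0.5 = 4.55 DD.
Night half: max(0, 19.4 − 18.5) × 0.5 = 0.9 × 0.5 = 0.45 DD.
Per 24 h: 5.00 DD/day.
Duration = 84 / 5.00 = 16.800 ≈ 16.8 days.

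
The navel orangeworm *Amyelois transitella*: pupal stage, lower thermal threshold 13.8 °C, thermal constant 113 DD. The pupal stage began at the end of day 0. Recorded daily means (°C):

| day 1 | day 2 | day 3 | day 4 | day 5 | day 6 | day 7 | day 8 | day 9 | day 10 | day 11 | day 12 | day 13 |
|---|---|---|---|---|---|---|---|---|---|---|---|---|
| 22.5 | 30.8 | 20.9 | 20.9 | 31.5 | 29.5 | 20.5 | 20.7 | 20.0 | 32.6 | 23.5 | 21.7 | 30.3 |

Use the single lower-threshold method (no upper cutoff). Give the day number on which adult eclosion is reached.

day 11

Daily DD above 13.8 °C: 8.7, 17.0, 7.1, 7.1, 17.7, 15.7, 6.7, 6.9, 6.2, 18.8, 9.7, 7.9, 16.5.
Cumulative: 8.7, 25.7, 32.8, 39.9, 57.6, 73.3, 80.0, 86.9, 93.1, 111.9, 121.6, 129.5, 146.0.
The total first reaches 113 DD on day 11.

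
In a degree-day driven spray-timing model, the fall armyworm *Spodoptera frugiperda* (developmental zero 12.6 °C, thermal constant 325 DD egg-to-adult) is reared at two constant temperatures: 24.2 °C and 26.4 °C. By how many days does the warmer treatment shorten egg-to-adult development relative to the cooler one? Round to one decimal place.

4.5 days

At 24.2 °C: 325 / (24.2 − 12.6) = 325 / 11.6 = 28.017 d.
At 26.4 °C: 325 / (26.4 − 12.6) = 325 / 13.8 = 23.551 d.
Difference = |28.017 − 23.551| = 4.467 ≈ 4.5 days.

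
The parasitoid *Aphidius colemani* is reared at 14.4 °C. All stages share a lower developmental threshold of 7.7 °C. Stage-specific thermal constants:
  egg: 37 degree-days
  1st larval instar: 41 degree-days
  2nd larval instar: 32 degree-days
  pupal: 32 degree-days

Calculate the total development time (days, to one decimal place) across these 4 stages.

21.2 days

Daily accumulation at 14.4 °C = 14.4 − 7.7 = 6.7 DD/day.
Total K = 37 + 41 + 32 + 32 = 142 DD.
Total duration = 142 / 6.7 = 21.194 ≈ 21.2 days.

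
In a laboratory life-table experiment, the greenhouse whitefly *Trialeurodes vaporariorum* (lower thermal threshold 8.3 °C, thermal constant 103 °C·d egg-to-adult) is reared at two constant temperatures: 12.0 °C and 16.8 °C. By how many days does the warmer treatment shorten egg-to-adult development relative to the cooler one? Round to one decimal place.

15.7 days

At 12.0 °C: 103 / (12.0 − 8.3) = 103 / 3.7 = 27.838 d.
At 16.8 °C: 103 / (16.8 − 8.3) = 103 / 8.5 = 12.118 d.
Difference = |27.838 − 12.118| = 15.720 ≈ 15.7 days.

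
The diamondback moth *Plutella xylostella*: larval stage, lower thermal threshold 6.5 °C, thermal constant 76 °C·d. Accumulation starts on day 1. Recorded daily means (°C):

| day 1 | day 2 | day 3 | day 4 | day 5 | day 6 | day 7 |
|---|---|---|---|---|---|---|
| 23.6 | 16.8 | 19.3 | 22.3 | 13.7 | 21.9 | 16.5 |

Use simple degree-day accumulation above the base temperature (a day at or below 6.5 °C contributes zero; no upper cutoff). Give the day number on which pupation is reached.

day 6

Daily DD above 6.5 °C: 17.1, 10.3, 12.8, 15.8, 7.2, 15.4, 10.0.
Cumulative: 17.1, 27.4, 40.2, 56.0, 63.2, 78.6, 88.6.
The total first reaches 76 DD on day 6.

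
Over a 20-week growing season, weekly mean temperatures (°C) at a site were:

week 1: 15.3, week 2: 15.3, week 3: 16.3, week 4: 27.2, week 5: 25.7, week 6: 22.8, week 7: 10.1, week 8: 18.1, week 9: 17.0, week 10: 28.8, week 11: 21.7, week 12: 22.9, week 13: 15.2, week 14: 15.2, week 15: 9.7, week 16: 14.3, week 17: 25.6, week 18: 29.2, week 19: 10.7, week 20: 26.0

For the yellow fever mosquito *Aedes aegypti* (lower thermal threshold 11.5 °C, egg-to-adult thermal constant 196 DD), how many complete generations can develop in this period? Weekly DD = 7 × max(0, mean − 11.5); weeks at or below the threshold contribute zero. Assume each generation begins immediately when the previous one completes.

Weekly DD (7 × max(0, T̄ − 11.5)): 26.6, 26.6, 33.6, 109.9, 99.4, 79.1, 0.0, 46.2, 38.5, 121.1, 71.4, 79.8, 25.9, 25.9, 0.0, 19.6, 98.7, 123.9, 0.0, 101.5.
Season total = 1127.7 DD.
Complete generations = ⌊1127.7 / 196⌋ = 5.

5 generations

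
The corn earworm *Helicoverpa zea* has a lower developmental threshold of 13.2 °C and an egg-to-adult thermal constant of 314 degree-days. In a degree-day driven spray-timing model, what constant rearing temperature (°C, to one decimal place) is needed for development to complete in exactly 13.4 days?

Required daily accumulation = 314 / 13.4 = 23.433 DD/day.
T = T_base + 23.433 = 13.2 + 23.433 = 36.633 ≈ 36.6 °C.

36.6 °C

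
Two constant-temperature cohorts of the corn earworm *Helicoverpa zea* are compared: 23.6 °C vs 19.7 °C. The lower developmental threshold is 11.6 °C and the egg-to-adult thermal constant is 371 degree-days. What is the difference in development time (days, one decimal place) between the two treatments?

14.9 days

At 23.6 °C: 371 / (23.6 − 11.6) = 371 / 12.0 = 30.917 d.
At 19.7 °C: 371 / (19.7 − 11.6) = 371 / 8.1 = 45.802 d.
Difference = |30.917 − 45.802| = 14.886 ≈ 14.9 days.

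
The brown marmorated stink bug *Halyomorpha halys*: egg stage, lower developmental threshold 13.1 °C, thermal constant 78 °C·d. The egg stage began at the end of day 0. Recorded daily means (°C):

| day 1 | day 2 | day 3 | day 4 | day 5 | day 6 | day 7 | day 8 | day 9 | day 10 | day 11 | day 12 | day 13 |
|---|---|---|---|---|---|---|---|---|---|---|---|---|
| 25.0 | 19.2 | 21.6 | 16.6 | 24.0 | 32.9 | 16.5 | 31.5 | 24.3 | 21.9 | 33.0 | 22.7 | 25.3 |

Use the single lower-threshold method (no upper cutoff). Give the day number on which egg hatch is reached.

day 8

Daily DD above 13.1 °C: 11.9, 6.1, 8.5, 3.5, 10.9, 19.8, 3.4, 18.4, 11.2, 8.8, 19.9, 9.6, 12.2.
Cumulative: 11.9, 18.0, 26.5, 30.0, 40.9, 60.7, 64.1, 82.5, 93.7, 102.5, 122.4, 132.0, 144.2.
The total first reaches 78 DD on day 8.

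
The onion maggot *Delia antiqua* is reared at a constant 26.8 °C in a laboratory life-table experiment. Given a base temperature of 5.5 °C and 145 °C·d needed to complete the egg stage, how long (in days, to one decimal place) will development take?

6.8 days

Daily accumulation = 26.8 − 5.5 = 21.3 DD/day.
Duration = 145 / 21.3 = 6.808 ≈ 6.8 days.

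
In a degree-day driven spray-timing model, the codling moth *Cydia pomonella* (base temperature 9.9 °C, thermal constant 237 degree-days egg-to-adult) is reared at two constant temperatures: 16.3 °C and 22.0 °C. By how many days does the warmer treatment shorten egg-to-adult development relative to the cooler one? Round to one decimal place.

17.4 days

At 16.3 °C: 237 / (16.3 − 9.9) = 237 / 6.4 = 37.031 d.
At 22.0 °C: 237 / (22.0 − 9.9) = 237 / 12.1 = 19.587 d.
Difference = |37.031 − 19.587| = 17.444 ≈ 17.4 days.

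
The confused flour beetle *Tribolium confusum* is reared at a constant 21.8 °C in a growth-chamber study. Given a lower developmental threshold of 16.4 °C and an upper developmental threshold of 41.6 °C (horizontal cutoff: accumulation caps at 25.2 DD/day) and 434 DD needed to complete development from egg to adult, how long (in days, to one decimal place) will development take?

Daily accumulation = 21.8 − 16.4 = 5.4 DD/day.
Duration = 434 / 5.4 = 80.370 ≈ 80.4 days.

80.4 days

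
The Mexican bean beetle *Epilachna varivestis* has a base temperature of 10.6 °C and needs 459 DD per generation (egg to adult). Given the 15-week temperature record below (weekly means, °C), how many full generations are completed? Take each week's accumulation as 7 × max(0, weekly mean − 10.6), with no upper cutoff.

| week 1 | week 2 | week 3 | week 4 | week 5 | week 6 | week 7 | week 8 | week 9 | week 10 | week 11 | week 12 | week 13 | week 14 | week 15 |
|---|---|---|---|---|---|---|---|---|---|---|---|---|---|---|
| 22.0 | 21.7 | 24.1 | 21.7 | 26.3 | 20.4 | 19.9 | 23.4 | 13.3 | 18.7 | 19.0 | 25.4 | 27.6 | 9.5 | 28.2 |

Weekly DD (7 × max(0, T̄ − 10.6)): 79.8, 77.7, 94.5, 77.7, 109.9, 68.6, 65.1, 89.6, 18.9, 56.7, 58.8, 103.6, 119.0, 0.0, 123.2.
Season total = 1143.1 DD.
Complete generations = ⌊1143.1 / 459⌋ = 2.

2 generations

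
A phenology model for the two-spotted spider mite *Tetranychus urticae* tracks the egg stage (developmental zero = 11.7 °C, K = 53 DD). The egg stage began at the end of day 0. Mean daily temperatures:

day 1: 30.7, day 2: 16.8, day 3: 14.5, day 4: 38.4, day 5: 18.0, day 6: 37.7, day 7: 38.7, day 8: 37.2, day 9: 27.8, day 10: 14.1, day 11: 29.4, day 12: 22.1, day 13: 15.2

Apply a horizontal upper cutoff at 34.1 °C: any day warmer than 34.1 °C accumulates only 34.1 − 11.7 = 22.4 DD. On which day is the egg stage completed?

day 5

Daily DD above 11.7 °C (capped at 22.4): 19.0, 5.1, 2.8, 22.4, 6.3, 22.4, 22.4, 22.4, 16.1, 2.4, 17.7, 10.4, 3.5.
Cumulative: 19.0, 24.1, 26.9, 49.3, 55.6, 78.0, 100.4, 122.8, 138.9, 141.3, 159.0, 169.4, 172.9.
The total first reaches 53 DD on day 5.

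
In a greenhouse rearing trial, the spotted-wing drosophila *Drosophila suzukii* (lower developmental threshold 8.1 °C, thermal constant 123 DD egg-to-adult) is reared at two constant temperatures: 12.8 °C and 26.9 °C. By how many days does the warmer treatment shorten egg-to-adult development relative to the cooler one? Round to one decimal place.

At 12.8 °C: 123 / (12.8 − 8.1) = 123 / 4.7 = 26.170 d.
At 26.9 °C: 123 / (26.9 − 8.1) = 123 / 18.8 = 6.543 d.
Difference = |26.170 − 6.543| = 19.628 ≈ 19.6 days.

19.6 days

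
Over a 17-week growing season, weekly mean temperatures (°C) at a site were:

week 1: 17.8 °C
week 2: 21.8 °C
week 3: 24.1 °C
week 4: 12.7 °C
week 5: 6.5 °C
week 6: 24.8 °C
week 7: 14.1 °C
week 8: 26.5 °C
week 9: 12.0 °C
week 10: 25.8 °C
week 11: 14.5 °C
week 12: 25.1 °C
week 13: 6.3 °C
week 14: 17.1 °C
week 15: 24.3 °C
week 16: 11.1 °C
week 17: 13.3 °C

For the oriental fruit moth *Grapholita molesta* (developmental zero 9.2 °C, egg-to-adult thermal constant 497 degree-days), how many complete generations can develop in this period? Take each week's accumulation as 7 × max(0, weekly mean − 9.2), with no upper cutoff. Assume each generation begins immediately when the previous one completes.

2 generations

Weekly DD (7 × max(0, T̄ − 9.2)): 60.2, 88.2, 104.3, 24.5, 0.0, 109.2, 34.3, 121.1, 19.6, 116.2, 37.1, 111.3, 0.0, 55.3, 105.7, 13.3, 28.7.
Season total = 1029.0 DD.
Complete generations = ⌊1029.0 / 497⌋ = 2.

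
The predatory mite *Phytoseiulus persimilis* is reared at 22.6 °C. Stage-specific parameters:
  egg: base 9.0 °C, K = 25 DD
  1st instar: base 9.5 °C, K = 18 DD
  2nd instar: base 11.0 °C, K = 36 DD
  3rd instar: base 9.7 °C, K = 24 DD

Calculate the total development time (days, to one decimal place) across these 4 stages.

egg: 25 / (22.6 − 9.0) = 25 / 13.6 = 1.838 d.
1st instar: 18 / (22.6 − 9.5) = 18 / 13.1 = 1.374 d.
2nd instar: 36 / (22.6 − 11.0) = 36 / 11.6 = 3.103 d.
3rd instar: 24 / (22.6 − 9.7) = 24 / 12.9 = 1.860 d.
Sum = 8.176 ≈ 8.2 days.

8.2 days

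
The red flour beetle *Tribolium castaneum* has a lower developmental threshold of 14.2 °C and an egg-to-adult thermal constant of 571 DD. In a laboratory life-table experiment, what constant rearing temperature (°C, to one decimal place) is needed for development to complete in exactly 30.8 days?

32.7 °C

Required daily accumulation = 571 / 30.8 = 18.539 DD/day.
T = T_base + 18.539 = 14.2 + 18.539 = 32.739 ≈ 32.7 °C.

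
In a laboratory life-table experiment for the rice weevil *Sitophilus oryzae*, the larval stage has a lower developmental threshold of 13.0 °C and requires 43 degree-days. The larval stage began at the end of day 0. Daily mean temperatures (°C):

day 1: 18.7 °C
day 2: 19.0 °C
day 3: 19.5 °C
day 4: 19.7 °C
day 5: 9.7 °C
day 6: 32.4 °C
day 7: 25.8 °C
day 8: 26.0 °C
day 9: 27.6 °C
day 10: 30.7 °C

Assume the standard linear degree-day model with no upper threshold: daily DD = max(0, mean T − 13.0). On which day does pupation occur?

day 6

Daily DD above 13.0 °C: 5.7, 6.0, 6.5, 6.7, 0.0, 19.4, 12.8, 13.0, 14.6, 17.7.
Cumulative: 5.7, 11.7, 18.2, 24.9, 24.9, 44.3, 57.1, 70.1, 84.7, 102.4.
The total first reaches 43 DD on day 6.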